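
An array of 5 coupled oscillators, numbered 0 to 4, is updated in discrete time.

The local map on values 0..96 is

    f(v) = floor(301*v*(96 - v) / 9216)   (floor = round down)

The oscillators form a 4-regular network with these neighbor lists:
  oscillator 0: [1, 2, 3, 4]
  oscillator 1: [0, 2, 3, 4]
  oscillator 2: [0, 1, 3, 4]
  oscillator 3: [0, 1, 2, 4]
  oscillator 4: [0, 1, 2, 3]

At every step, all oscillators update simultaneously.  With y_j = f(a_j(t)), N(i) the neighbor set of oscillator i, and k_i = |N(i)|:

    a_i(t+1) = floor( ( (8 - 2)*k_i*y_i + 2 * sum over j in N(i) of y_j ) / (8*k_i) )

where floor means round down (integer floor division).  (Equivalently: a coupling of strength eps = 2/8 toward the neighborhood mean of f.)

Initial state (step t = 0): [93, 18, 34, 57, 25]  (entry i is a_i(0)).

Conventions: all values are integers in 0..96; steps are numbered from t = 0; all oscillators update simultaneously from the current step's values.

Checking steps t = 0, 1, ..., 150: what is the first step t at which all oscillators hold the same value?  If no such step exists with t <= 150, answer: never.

Answer: 14
Key observation: Synchronization is absorbing here: once all oscillators are equal they stay equal, and step 14 is the first all-equal step.

Derivation:
t=0: [93, 18, 34, 57, 25]  (not all equal)
t=1: [21, 46, 62, 65, 54]  (not all equal)
t=2: [55, 72, 67, 65, 71]  (not all equal)
t=3: [69, 58, 62, 64, 58]  (not all equal)
t=4: [62, 69, 67, 66, 69]  (not all equal)
t=5: [66, 60, 63, 63, 60]  (not all equal)
t=6: [65, 69, 67, 67, 69]  (not all equal)
t=7: [64, 60, 62, 62, 60]  (not all equal)
t=8: [66, 69, 68, 68, 69]  (not all equal)
t=9: [63, 60, 61, 61, 60]  (not all equal)
t=10: [67, 69, 69, 69, 69]  (not all equal)
t=11: [62, 60, 60, 60, 60]  (not all equal)
t=12: [68, 69, 69, 69, 69]  (not all equal)
t=13: [61, 60, 60, 60, 60]  (not all equal)
t=14: [69, 69, 69, 69, 69]  (all equal)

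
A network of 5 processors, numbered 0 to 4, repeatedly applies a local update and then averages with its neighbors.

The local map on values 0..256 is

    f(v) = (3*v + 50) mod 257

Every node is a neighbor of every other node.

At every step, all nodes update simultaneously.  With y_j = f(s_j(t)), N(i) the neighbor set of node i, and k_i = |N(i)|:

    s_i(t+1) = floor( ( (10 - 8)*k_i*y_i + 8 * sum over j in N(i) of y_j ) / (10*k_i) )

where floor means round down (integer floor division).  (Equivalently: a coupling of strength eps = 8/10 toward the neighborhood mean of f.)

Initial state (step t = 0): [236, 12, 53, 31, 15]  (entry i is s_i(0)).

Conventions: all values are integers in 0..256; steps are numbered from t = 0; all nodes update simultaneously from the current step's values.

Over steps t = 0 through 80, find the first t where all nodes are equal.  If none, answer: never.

Answer: 1
Key observation: Synchronization is absorbing here: once all nodes are equal they stay equal, and step 1 is the first all-equal step.

Derivation:
t=0: [236, 12, 53, 31, 15]  (not all equal)
t=1: [155, 155, 155, 155, 155]  (all equal)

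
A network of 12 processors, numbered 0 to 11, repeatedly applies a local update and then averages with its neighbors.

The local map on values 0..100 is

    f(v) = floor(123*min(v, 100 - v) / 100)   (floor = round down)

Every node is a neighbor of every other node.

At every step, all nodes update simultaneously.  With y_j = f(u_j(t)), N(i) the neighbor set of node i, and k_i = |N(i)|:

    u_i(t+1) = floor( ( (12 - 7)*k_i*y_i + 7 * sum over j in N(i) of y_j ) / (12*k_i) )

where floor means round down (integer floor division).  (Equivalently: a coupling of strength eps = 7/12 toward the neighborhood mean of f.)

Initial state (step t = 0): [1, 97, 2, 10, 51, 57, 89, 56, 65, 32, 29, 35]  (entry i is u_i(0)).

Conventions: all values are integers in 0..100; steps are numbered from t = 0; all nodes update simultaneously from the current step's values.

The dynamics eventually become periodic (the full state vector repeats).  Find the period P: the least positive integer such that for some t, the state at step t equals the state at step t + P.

Simulating step by step:
t=0: [1, 97, 2, 10, 51, 57, 89, 56, 65, 32, 29, 35]
t=1: [19, 20, 19, 23, 40, 37, 23, 38, 34, 33, 31, 34]
t=2: [30, 31, 30, 32, 40, 38, 32, 39, 37, 37, 36, 37]
t=3: [40, 40, 40, 41, 44, 43, 41, 44, 43, 43, 42, 43]
t=4: [50, 50, 50, 50, 52, 51, 50, 52, 51, 51, 51, 51]
t=5: [60, 60, 60, 60, 59, 60, 60, 59, 60, 60, 60, 60]
t=6: [49, 49, 49, 49, 49, 49, 49, 49, 49, 49, 49, 49]
t=7: [60, 60, 60, 60, 60, 60, 60, 60, 60, 60, 60, 60]
t=8: [49, 49, 49, 49, 49, 49, 49, 49, 49, 49, 49, 49]

Answer: 2
Key observation: The state at step 6, [49, 49, 49, 49, 49, 49, 49, 49, 49, 49, 49, 49], reappears at step 8 — and no state repeats earlier — so the cycle the system enters has period 2.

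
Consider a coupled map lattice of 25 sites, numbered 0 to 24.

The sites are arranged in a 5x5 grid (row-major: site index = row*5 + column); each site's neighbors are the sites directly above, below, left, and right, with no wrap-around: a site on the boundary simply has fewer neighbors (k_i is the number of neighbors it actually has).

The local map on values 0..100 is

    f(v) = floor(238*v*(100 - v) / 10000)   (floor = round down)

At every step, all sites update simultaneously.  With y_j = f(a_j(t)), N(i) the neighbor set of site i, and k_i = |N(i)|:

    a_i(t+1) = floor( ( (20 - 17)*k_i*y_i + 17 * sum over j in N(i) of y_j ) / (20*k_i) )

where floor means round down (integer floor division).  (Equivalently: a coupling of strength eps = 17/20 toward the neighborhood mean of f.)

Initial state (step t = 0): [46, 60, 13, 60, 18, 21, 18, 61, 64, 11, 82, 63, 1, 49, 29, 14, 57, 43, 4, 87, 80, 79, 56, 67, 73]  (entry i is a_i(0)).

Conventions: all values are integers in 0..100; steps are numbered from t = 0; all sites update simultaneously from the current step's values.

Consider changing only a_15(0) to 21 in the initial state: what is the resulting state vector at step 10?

Answer: [58, 58, 57, 57, 57, 58, 57, 57, 57, 57, 57, 57, 57, 57, 57, 57, 57, 57, 57, 57, 57, 58, 57, 57, 57]
Key observation: This trace re-runs the system from the modified initial state.

Derivation:
t=0: [46, 60, 13, 60, 18, 21, 18, 61, 64, 11, 82, 63, 1, 49, 29, 21, 57, 43, 4, 87, 80, 79, 56, 67, 73]
t=1: [49, 42, 52, 41, 39, 42, 49, 33, 49, 42, 42, 35, 48, 33, 37, 42, 49, 35, 42, 33, 38, 49, 50, 39, 40]
t=2: [57, 58, 55, 57, 56, 58, 55, 57, 55, 56, 56, 57, 53, 56, 53, 57, 56, 57, 54, 55, 57, 58, 56, 57, 54]
t=3: [57, 57, 57, 58, 58, 57, 57, 58, 58, 58, 57, 58, 58, 58, 58, 58, 57, 58, 58, 58, 57, 57, 57, 58, 58]
t=4: [58, 58, 57, 57, 57, 58, 57, 57, 57, 57, 57, 57, 57, 57, 57, 57, 57, 57, 57, 57, 57, 58, 57, 57, 57]
t=5: [57, 57, 57, 58, 58, 57, 57, 58, 58, 58, 57, 58, 58, 58, 58, 58, 57, 58, 58, 58, 57, 57, 57, 58, 58]
t=6: [58, 58, 57, 57, 57, 58, 57, 57, 57, 57, 57, 57, 57, 57, 57, 57, 57, 57, 57, 57, 57, 58, 57, 57, 57]
t=7: [57, 57, 57, 58, 58, 57, 57, 58, 58, 58, 57, 58, 58, 58, 58, 58, 57, 58, 58, 58, 57, 57, 57, 58, 58]
t=8: [58, 58, 57, 57, 57, 58, 57, 57, 57, 57, 57, 57, 57, 57, 57, 57, 57, 57, 57, 57, 57, 58, 57, 57, 57]
t=9: [57, 57, 57, 58, 58, 57, 57, 58, 58, 58, 57, 58, 58, 58, 58, 58, 57, 58, 58, 58, 57, 57, 57, 58, 58]
t=10: [58, 58, 57, 57, 57, 58, 57, 57, 57, 57, 57, 57, 57, 57, 57, 57, 57, 57, 57, 57, 57, 58, 57, 57, 57]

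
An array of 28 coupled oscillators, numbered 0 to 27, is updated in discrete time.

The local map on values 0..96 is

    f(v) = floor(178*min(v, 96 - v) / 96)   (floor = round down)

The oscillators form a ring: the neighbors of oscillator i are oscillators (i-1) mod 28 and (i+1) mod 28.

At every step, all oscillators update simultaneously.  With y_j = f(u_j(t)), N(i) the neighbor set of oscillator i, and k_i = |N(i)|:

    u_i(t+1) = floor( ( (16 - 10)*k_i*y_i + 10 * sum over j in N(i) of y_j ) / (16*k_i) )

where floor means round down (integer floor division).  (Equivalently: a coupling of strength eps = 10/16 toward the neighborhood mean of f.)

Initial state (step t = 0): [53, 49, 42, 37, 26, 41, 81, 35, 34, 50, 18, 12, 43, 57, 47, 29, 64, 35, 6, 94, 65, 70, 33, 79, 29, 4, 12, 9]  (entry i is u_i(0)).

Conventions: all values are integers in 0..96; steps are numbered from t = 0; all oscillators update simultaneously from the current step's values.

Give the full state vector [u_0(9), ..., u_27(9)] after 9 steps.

Simulating step by step:
t=0: [53, 49, 42, 37, 26, 41, 81, 35, 34, 50, 18, 12, 43, 57, 47, 29, 64, 35, 6, 94, 65, 70, 33, 79, 29, 4, 12, 9]
t=1: [61, 81, 77, 64, 63, 51, 53, 52, 70, 61, 45, 43, 59, 78, 71, 65, 58, 45, 25, 22, 37, 54, 47, 47, 31, 26, 15, 37]
t=2: [53, 41, 40, 52, 67, 74, 80, 70, 63, 64, 75, 76, 60, 48, 45, 57, 70, 67, 55, 50, 62, 77, 83, 77, 63, 44, 46, 53]
t=3: [78, 76, 76, 70, 57, 40, 38, 46, 56, 53, 44, 46, 64, 79, 81, 67, 57, 58, 71, 75, 61, 40, 30, 39, 59, 76, 81, 80]
t=4: [33, 35, 40, 52, 65, 72, 75, 76, 79, 78, 81, 75, 58, 38, 36, 50, 65, 63, 51, 48, 59, 64, 66, 65, 59, 43, 30, 29]
t=5: [59, 66, 73, 71, 60, 46, 39, 35, 33, 30, 32, 44, 60, 68, 73, 70, 67, 66, 78, 80, 71, 60, 56, 59, 68, 68, 61, 56]
t=6: [65, 55, 47, 51, 65, 75, 73, 65, 60, 58, 64, 69, 66, 52, 46, 47, 52, 47, 38, 35, 46, 62, 69, 64, 56, 55, 63, 69]
t=7: [60, 73, 82, 76, 59, 45, 45, 55, 64, 65, 59, 54, 61, 74, 84, 84, 84, 79, 73, 72, 71, 65, 56, 60, 69, 70, 62, 55]
t=8: [61, 44, 34, 42, 63, 78, 80, 72, 63, 61, 67, 70, 60, 41, 27, 22, 24, 31, 39, 44, 48, 58, 66, 63, 54, 53, 62, 68]
t=9: [65, 70, 73, 67, 57, 40, 34, 44, 56, 59, 54, 55, 63, 64, 55, 44, 46, 57, 70, 80, 80, 71, 61, 64, 72, 73, 64, 58]

Answer: [65, 70, 73, 67, 57, 40, 34, 44, 56, 59, 54, 55, 63, 64, 55, 44, 46, 57, 70, 80, 80, 71, 61, 64, 72, 73, 64, 58]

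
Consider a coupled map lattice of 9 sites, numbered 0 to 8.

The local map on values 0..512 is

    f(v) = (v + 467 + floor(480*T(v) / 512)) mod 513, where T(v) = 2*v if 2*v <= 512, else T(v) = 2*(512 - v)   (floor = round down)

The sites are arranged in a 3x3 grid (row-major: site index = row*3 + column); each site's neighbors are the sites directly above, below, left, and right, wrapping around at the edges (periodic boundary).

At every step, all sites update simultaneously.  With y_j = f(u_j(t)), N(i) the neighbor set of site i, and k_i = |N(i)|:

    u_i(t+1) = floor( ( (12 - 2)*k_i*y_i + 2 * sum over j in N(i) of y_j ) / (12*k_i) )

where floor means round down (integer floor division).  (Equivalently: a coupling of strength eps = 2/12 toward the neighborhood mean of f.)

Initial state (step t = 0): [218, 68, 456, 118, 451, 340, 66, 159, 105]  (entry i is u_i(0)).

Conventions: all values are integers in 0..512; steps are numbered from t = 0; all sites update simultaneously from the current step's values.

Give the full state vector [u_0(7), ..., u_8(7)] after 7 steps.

Answer: [158, 148, 109, 71, 190, 169, 69, 113, 240]

Derivation:
t=0: [218, 68, 456, 118, 451, 340, 66, 159, 105]
t=1: [80, 144, 25, 257, 44, 109, 161, 365, 239]
t=2: [194, 322, 60, 186, 103, 239, 370, 108, 139]
t=3: [459, 147, 151, 446, 249, 157, 131, 253, 318]
t=4: [472, 364, 382, 66, 169, 365, 308, 181, 155]
t=5: [435, 130, 99, 167, 398, 111, 172, 438, 363]
t=6: [76, 286, 227, 394, 87, 261, 396, 52, 109]
t=7: [158, 148, 109, 71, 190, 169, 69, 113, 240]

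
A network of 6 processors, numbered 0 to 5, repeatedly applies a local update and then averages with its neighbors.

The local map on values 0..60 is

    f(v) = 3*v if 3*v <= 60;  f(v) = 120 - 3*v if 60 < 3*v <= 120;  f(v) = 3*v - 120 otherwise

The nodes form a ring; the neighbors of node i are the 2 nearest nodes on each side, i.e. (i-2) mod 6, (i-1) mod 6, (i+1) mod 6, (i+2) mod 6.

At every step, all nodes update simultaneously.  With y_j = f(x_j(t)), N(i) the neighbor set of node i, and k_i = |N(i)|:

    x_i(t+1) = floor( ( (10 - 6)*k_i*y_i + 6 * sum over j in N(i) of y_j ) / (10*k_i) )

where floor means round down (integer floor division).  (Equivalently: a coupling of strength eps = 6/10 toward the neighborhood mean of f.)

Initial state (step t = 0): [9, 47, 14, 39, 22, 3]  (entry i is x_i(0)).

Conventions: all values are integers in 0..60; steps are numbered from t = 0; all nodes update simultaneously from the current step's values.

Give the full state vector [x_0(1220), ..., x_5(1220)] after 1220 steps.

Answer: [47, 47, 47, 46, 47, 46]
Key observation: The state at step 17, [20, 20, 20, 19, 20, 19], reappears at step 21: the system is in a cycle of period 4 from step 17 on.  Therefore the state at step 1220 equals the state at step 17 + ((1220 - 17) mod 4) = 20, which is [47, 47, 47, 46, 47, 46].

Derivation:
t=0: [9, 47, 14, 39, 22, 3]
t=1: [29, 20, 32, 20, 33, 19]
t=2: [37, 50, 35, 48, 34, 48]
t=3: [16, 22, 18, 22, 18, 21]
t=4: [52, 53, 53, 54, 53, 54]
t=5: [38, 39, 39, 40, 39, 40]
t=6: [3, 2, 3, 1, 2, 1]
t=7: [7, 6, 7, 4, 6, 4]
t=8: [18, 17, 18, 15, 17, 15]
t=9: [51, 50, 51, 48, 50, 48]
t=10: [30, 29, 30, 27, 29, 27]
t=11: [32, 33, 32, 35, 33, 35]
t=12: [21, 20, 21, 18, 20, 18]
t=13: [57, 57, 57, 56, 57, 56]
t=14: [50, 50, 50, 49, 50, 49]
t=15: [29, 29, 29, 28, 29, 28]
t=16: [33, 33, 33, 34, 33, 34]
t=17: [20, 20, 20, 19, 20, 19]
t=18: [59, 59, 59, 58, 59, 58]
t=19: [56, 56, 56, 55, 56, 55]
t=20: [47, 47, 47, 46, 47, 46]
t=21: [20, 20, 20, 19, 20, 19]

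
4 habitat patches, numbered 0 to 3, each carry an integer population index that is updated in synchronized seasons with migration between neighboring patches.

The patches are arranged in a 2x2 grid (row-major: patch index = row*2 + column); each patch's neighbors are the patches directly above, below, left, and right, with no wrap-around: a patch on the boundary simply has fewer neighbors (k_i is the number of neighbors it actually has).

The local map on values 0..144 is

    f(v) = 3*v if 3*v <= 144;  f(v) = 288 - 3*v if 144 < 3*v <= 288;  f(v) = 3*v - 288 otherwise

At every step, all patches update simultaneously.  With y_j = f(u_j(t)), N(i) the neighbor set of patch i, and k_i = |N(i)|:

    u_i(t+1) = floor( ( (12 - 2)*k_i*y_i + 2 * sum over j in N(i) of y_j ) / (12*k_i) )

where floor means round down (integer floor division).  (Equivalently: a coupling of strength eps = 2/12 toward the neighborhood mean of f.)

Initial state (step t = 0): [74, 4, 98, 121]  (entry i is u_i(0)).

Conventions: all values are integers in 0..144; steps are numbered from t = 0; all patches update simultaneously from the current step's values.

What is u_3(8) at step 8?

Simulating step by step:
t=0: [74, 4, 98, 121]
t=1: [56, 21, 16, 64]
t=2: [109, 70, 58, 89]
t=3: [48, 70, 100, 33]
t=4: [127, 85, 30, 90]
t=5: [87, 36, 84, 25]
t=6: [34, 98, 38, 74]
t=7: [95, 19, 109, 65]
t=8: [10, 55, 40, 85]

Answer: u_3(8) = 85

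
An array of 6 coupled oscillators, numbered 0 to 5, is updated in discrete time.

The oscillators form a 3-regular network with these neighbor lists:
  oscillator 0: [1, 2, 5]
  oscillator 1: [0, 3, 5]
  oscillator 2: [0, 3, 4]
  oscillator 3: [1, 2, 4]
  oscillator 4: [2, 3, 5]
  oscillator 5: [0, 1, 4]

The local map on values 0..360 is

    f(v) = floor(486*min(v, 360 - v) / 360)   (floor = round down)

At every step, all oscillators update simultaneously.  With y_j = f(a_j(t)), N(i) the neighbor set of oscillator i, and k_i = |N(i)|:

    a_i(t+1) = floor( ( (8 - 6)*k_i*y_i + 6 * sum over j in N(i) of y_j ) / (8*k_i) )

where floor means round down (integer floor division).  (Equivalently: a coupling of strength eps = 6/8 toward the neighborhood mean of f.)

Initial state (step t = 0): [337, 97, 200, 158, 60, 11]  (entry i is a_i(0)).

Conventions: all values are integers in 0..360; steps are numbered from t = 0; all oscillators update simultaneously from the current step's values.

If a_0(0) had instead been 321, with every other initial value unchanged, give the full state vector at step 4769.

Answer: [228, 228, 228, 228, 228, 228]
Key observation: The state at step 31, [240, 240, 240, 240, 240, 240], reappears at step 37: the system is in a cycle of period 6 from step 31 on.  Therefore the state at step 4769 equals the state at step 31 + ((4769 - 31) mod 6) = 35, which is [228, 228, 228, 228, 228, 228].

Derivation:
t=0: [321, 97, 200, 158, 60, 11]
t=1: [103, 102, 140, 160, 131, 69]
t=2: [139, 146, 180, 179, 168, 136]
t=3: [202, 202, 224, 226, 223, 198]
t=4: [206, 206, 190, 190, 191, 207]
t=5: [212, 212, 223, 223, 223, 212]
t=6: [195, 195, 187, 187, 187, 195]
t=7: [224, 224, 230, 230, 230, 224]
t=8: [181, 181, 177, 177, 177, 181]
t=9: [240, 240, 238, 238, 238, 240]
t=10: [162, 162, 163, 163, 163, 162]
t=11: [218, 218, 219, 219, 219, 218]
t=12: [190, 190, 190, 190, 190, 190]
t=13: [229, 229, 229, 229, 229, 229]
t=14: [176, 176, 176, 176, 176, 176]
t=15: [237, 237, 237, 237, 237, 237]
t=16: [166, 166, 166, 166, 166, 166]
t=17: [224, 224, 224, 224, 224, 224]
t=18: [183, 183, 183, 183, 183, 183]
t=19: [238, 238, 238, 238, 238, 238]
t=20: [164, 164, 164, 164, 164, 164]
t=21: [221, 221, 221, 221, 221, 221]
t=22: [187, 187, 187, 187, 187, 187]
t=23: [233, 233, 233, 233, 233, 233]
t=24: [171, 171, 171, 171, 171, 171]
t=25: [230, 230, 230, 230, 230, 230]
t=26: [175, 175, 175, 175, 175, 175]
t=27: [236, 236, 236, 236, 236, 236]
t=28: [167, 167, 167, 167, 167, 167]
t=29: [225, 225, 225, 225, 225, 225]
t=30: [182, 182, 182, 182, 182, 182]
t=31: [240, 240, 240, 240, 240, 240]
t=32: [162, 162, 162, 162, 162, 162]
t=33: [218, 218, 218, 218, 218, 218]
t=34: [191, 191, 191, 191, 191, 191]
t=35: [228, 228, 228, 228, 228, 228]
t=36: [178, 178, 178, 178, 178, 178]
t=37: [240, 240, 240, 240, 240, 240]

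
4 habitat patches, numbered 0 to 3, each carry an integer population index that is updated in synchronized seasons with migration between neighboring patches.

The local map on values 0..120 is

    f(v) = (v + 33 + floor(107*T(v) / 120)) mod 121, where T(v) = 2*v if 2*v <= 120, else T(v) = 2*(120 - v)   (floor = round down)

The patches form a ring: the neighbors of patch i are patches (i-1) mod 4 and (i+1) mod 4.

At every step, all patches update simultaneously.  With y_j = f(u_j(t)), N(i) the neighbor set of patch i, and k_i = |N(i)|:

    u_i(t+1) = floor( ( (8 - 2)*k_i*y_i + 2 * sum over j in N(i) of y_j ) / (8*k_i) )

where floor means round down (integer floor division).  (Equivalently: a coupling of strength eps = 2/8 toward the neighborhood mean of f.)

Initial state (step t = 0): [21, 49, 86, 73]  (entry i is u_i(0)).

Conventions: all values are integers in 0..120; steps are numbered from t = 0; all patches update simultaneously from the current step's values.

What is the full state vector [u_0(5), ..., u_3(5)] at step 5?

Simulating step by step:
t=0: [21, 49, 86, 73]
t=1: [82, 54, 58, 69]
t=2: [62, 63, 71, 70]
t=3: [76, 75, 70, 71]
t=4: [66, 67, 70, 69]
t=5: [73, 72, 71, 71]

Answer: [73, 72, 71, 71]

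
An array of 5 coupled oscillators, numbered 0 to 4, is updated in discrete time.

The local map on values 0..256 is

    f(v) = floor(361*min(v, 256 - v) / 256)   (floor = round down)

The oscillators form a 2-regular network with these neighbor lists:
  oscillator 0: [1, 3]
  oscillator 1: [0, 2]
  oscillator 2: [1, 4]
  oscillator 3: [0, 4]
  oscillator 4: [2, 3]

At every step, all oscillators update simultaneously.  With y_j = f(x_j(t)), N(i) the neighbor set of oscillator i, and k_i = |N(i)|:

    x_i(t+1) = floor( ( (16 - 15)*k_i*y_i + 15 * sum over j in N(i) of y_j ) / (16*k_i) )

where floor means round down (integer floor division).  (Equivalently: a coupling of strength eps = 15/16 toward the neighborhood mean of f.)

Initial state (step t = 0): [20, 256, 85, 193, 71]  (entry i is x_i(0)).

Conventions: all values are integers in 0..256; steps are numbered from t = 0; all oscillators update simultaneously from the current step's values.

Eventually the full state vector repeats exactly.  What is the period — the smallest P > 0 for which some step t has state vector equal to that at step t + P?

Answer: 2
Key observation: The state at step 22, [170, 170, 170, 170, 170], reappears at step 24 — and no state repeats earlier — so the cycle the system enters has period 2.

Derivation:
t=0: [20, 256, 85, 193, 71]
t=1: [43, 68, 54, 65, 103]
t=2: [90, 69, 117, 101, 87]
t=3: [119, 142, 112, 125, 151]
t=4: [167, 161, 154, 158, 165]
t=5: [134, 133, 131, 127, 139]
t=6: [175, 173, 168, 168, 176]
t=7: [120, 118, 115, 113, 123]
t=8: [162, 165, 169, 170, 161]
t=9: [124, 127, 129, 131, 122]
t=10: [177, 176, 175, 173, 177]
t=11: [114, 112, 111, 111, 115]
t=12: [156, 157, 159, 160, 156]
t=13: [137, 138, 139, 140, 135]
t=14: [164, 165, 167, 168, 163]
t=15: [126, 127, 129, 129, 124]
t=16: [178, 178, 176, 175, 178]
t=17: [111, 110, 109, 109, 112]
t=18: [154, 154, 155, 156, 153]
t=19: [142, 142, 143, 143, 141]
t=20: [159, 159, 160, 160, 159]
t=21: [135, 135, 135, 135, 135]
t=22: [170, 170, 170, 170, 170]
t=23: [121, 121, 121, 121, 121]
t=24: [170, 170, 170, 170, 170]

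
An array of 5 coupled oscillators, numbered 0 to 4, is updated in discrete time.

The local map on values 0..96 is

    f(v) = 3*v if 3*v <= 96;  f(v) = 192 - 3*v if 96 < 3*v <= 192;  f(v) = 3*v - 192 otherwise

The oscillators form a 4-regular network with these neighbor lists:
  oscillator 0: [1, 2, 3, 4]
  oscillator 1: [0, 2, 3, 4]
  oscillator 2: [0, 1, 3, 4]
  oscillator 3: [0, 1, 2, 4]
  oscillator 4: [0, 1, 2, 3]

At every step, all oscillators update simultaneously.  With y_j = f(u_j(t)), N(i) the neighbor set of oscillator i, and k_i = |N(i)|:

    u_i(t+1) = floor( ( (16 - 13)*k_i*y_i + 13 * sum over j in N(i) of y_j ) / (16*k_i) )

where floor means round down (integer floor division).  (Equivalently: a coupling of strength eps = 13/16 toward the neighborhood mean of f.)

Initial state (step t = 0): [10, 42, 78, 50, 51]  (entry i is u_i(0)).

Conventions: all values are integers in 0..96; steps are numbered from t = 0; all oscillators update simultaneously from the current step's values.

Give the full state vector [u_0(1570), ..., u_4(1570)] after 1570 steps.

Answer: [66, 66, 66, 66, 66]
Key observation: The state at step 3, [6, 6, 6, 6, 6], reappears at step 11: the system is in a cycle of period 8 from step 3 on.  Therefore the state at step 1570 equals the state at step 3 + ((1570 - 3) mod 8) = 10, which is [66, 66, 66, 66, 66].

Derivation:
t=0: [10, 42, 78, 50, 51]
t=1: [44, 43, 43, 43, 43]
t=2: [62, 62, 62, 62, 62]
t=3: [6, 6, 6, 6, 6]
t=4: [18, 18, 18, 18, 18]
t=5: [54, 54, 54, 54, 54]
t=6: [30, 30, 30, 30, 30]
t=7: [90, 90, 90, 90, 90]
t=8: [78, 78, 78, 78, 78]
t=9: [42, 42, 42, 42, 42]
t=10: [66, 66, 66, 66, 66]
t=11: [6, 6, 6, 6, 6]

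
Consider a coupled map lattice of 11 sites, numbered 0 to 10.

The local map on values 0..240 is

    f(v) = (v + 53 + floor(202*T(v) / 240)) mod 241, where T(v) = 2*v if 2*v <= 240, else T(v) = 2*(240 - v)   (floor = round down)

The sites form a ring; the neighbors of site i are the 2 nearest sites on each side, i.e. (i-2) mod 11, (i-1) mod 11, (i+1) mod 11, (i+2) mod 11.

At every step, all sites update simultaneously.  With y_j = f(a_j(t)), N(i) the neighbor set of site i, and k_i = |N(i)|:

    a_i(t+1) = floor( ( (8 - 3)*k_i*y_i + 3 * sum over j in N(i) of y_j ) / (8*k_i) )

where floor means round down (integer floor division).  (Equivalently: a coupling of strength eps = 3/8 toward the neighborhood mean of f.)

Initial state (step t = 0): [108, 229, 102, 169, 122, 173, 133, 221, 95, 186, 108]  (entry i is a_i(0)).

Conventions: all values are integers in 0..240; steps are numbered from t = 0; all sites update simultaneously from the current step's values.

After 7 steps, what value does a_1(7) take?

Answer: a_1(7) = 190

Derivation:
t=0: [108, 229, 102, 169, 122, 173, 133, 221, 95, 186, 108]
t=1: [94, 73, 89, 97, 120, 100, 111, 75, 76, 86, 92]
t=2: [54, 27, 57, 70, 112, 80, 90, 31, 30, 40, 48]
t=3: [186, 155, 191, 193, 119, 66, 71, 119, 132, 160, 170]
t=4: [92, 102, 91, 104, 119, 176, 59, 125, 109, 107, 102]
t=5: [66, 80, 69, 91, 124, 112, 175, 128, 114, 97, 85]
t=6: [179, 69, 190, 82, 128, 108, 105, 117, 104, 93, 66]
t=7: [115, 190, 99, 71, 109, 98, 99, 110, 104, 88, 189]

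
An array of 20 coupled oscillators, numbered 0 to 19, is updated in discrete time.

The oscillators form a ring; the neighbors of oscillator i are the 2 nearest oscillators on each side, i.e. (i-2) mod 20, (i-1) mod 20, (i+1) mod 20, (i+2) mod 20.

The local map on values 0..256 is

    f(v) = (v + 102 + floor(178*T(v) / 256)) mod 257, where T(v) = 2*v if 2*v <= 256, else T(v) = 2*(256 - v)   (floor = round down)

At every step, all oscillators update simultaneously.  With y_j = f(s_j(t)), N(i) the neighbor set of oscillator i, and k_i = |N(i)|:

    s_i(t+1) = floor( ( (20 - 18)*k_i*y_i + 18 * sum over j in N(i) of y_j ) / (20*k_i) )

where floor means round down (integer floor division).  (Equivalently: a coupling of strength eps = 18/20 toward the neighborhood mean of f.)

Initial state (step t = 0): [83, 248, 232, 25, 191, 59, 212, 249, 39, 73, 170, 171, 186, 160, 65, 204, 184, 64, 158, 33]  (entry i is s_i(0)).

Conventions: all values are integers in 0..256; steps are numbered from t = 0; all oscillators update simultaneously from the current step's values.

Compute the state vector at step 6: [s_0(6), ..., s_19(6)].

Answer: [144, 144, 144, 144, 144, 144, 144, 143, 143, 143, 143, 142, 142, 142, 143, 143, 143, 143, 144, 144]

Derivation:
t=0: [83, 248, 232, 25, 191, 59, 212, 249, 39, 73, 170, 171, 186, 160, 65, 204, 184, 64, 158, 33]
t=1: [124, 121, 108, 147, 154, 138, 161, 139, 103, 129, 120, 107, 104, 99, 116, 129, 128, 153, 150, 139]
t=2: [132, 133, 135, 132, 133, 142, 131, 132, 136, 120, 110, 112, 106, 112, 119, 126, 139, 146, 144, 140]
t=3: [146, 148, 148, 147, 147, 148, 147, 143, 135, 128, 120, 112, 113, 120, 125, 133, 141, 145, 145, 146]
t=4: [143, 143, 143, 143, 143, 143, 144, 146, 143, 135, 131, 130, 127, 129, 135, 141, 145, 145, 143, 143]
t=5: [145, 145, 145, 145, 144, 144, 144, 145, 145, 146, 147, 148, 149, 147, 146, 146, 145, 144, 144, 144]
t=6: [144, 144, 144, 144, 144, 144, 144, 143, 143, 143, 143, 142, 142, 142, 143, 143, 143, 143, 144, 144]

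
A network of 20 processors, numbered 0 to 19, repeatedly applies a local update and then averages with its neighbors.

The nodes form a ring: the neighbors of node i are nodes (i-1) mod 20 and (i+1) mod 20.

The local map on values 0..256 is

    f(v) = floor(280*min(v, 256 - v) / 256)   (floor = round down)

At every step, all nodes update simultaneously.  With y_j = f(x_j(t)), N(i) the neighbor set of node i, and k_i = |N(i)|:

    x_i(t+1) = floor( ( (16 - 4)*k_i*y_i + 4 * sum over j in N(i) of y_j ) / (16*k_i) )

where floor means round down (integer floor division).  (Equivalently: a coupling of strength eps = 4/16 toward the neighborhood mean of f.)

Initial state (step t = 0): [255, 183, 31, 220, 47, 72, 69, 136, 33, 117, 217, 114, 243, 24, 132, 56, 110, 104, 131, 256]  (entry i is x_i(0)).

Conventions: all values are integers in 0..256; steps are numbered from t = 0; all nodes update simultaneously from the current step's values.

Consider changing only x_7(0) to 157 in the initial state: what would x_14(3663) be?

Answer: x_14(3663) = 134
Key observation: The state at step 19, [133, 132, 132, 132, 133, 133, 132, 132, 132, 132, 133, 133, 134, 134, 134, 134, 134, 134, 134, 133], reappears at step 21: the system is in a cycle of period 2 from step 19 on.  Therefore the state at step 3663 equals the state at step 19 + ((3663 - 19) mod 2) = 19, which is [133, 132, 132, 132, 133, 133, 132, 132, 132, 132, 133, 133, 134, 134, 134, 134, 134, 134, 134, 133].

Derivation:
t=0: [255, 183, 31, 220, 47, 72, 69, 157, 33, 117, 217, 114, 243, 24, 132, 56, 110, 104, 131, 256]
t=1: [10, 63, 39, 39, 52, 74, 79, 94, 56, 105, 62, 100, 29, 38, 112, 77, 111, 116, 116, 17]
t=2: [18, 57, 45, 43, 57, 77, 87, 94, 72, 101, 78, 94, 42, 49, 107, 93, 117, 125, 112, 30]
t=3: [26, 55, 50, 49, 62, 82, 94, 98, 85, 102, 90, 92, 53, 60, 107, 106, 124, 133, 112, 41]
t=4: [34, 55, 54, 54, 68, 87, 101, 104, 96, 107, 99, 94, 63, 70, 110, 117, 132, 132, 113, 51]
t=5: [42, 57, 59, 60, 74, 94, 108, 111, 107, 114, 108, 98, 73, 80, 115, 127, 134, 133, 116, 61]
t=6: [49, 60, 63, 66, 80, 101, 116, 120, 118, 122, 117, 104, 83, 90, 121, 135, 133, 132, 119, 70]
t=7: [57, 63, 68, 73, 88, 109, 124, 130, 129, 131, 126, 111, 93, 101, 127, 132, 133, 134, 123, 79]
t=8: [65, 68, 73, 80, 96, 118, 133, 136, 137, 136, 134, 120, 104, 112, 134, 135, 134, 133, 127, 89]
t=9: [74, 74, 79, 88, 105, 126, 133, 131, 130, 131, 132, 129, 116, 122, 131, 132, 133, 134, 132, 98]
t=10: [83, 80, 86, 97, 114, 133, 134, 135, 136, 136, 135, 136, 128, 132, 135, 135, 134, 133, 131, 107]
t=11: [93, 88, 94, 106, 123, 132, 133, 132, 131, 131, 131, 132, 138, 135, 132, 132, 133, 134, 133, 116]
t=12: [103, 97, 102, 115, 131, 134, 134, 135, 135, 136, 135, 134, 130, 132, 134, 134, 134, 133, 132, 123]
t=13: [114, 107, 112, 124, 134, 133, 132, 132, 131, 131, 132, 133, 136, 135, 133, 133, 133, 134, 134, 131]
t=14: [124, 118, 123, 133, 133, 134, 134, 135, 135, 135, 135, 133, 131, 132, 133, 134, 133, 133, 133, 134]
t=15: [134, 130, 133, 134, 133, 133, 132, 132, 132, 132, 132, 134, 135, 135, 134, 133, 133, 134, 133, 133]
t=16: [133, 136, 134, 133, 133, 134, 134, 135, 135, 135, 134, 133, 132, 132, 133, 133, 133, 133, 133, 133]
t=17: [133, 131, 132, 133, 133, 133, 132, 132, 132, 132, 133, 134, 134, 134, 134, 134, 134, 134, 134, 134]
t=18: [134, 135, 135, 134, 134, 134, 134, 135, 135, 134, 134, 133, 133, 133, 133, 133, 133, 133, 133, 133]
t=19: [133, 132, 132, 132, 133, 133, 132, 132, 132, 132, 133, 133, 134, 134, 134, 134, 134, 134, 134, 133]
t=20: [134, 134, 135, 134, 134, 134, 134, 135, 135, 134, 134, 133, 133, 133, 133, 133, 133, 133, 133, 133]
t=21: [133, 132, 132, 132, 133, 133, 132, 132, 132, 132, 133, 133, 134, 134, 134, 134, 134, 134, 134, 133]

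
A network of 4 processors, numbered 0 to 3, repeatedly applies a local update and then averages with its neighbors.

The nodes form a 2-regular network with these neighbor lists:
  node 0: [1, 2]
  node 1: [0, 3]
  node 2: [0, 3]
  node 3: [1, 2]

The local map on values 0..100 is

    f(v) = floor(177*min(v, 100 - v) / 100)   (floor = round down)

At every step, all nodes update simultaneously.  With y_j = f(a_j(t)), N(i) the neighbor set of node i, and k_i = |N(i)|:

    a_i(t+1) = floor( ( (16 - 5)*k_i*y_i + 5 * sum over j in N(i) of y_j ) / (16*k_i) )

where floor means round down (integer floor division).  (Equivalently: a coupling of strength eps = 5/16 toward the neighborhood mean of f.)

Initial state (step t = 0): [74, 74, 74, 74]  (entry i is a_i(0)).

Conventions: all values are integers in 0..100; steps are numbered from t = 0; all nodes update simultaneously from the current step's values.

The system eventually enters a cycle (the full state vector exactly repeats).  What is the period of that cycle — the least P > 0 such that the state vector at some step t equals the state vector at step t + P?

Simulating step by step:
t=0: [74, 74, 74, 74]
t=1: [46, 46, 46, 46]
t=2: [81, 81, 81, 81]
t=3: [33, 33, 33, 33]
t=4: [58, 58, 58, 58]
t=5: [74, 74, 74, 74]

Answer: 5
Key observation: The state at step 0, [74, 74, 74, 74], reappears at step 5 — and no state repeats earlier — so the cycle the system enters has period 5.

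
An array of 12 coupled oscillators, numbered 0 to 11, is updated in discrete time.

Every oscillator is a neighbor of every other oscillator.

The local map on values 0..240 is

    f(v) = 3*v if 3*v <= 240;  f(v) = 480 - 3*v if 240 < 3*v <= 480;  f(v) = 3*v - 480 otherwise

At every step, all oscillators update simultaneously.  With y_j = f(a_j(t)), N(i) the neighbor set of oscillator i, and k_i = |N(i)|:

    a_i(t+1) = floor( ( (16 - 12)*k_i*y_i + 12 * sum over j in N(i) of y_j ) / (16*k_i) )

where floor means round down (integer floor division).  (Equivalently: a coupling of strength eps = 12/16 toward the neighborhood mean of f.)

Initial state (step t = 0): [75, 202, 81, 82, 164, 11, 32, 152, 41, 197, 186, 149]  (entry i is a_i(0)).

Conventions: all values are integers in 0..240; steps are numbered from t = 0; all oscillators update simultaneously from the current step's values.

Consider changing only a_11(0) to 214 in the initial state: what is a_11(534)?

Simulating step by step:
t=0: [75, 202, 81, 82, 164, 11, 32, 152, 41, 197, 186, 214]
t=1: [140, 122, 142, 142, 101, 105, 117, 103, 121, 119, 113, 129]
t=2: [106, 116, 105, 105, 127, 125, 118, 126, 116, 117, 120, 112]
t=3: [137, 131, 137, 137, 125, 126, 130, 126, 131, 131, 129, 133]
t=4: [83, 86, 83, 83, 90, 89, 87, 89, 86, 86, 87, 85]
t=5: [223, 221, 223, 223, 219, 219, 221, 219, 221, 221, 221, 222]
t=6: [184, 183, 184, 184, 182, 182, 183, 182, 183, 183, 183, 183]
t=7: [69, 69, 69, 69, 68, 68, 69, 68, 69, 69, 69, 69]
t=8: [206, 206, 206, 206, 205, 205, 206, 205, 206, 206, 206, 206]
t=9: [137, 137, 137, 137, 136, 136, 137, 136, 137, 137, 137, 137]
t=10: [69, 69, 69, 69, 70, 70, 69, 70, 69, 69, 69, 69]
t=11: [207, 207, 207, 207, 208, 208, 207, 208, 207, 207, 207, 207]
t=12: [141, 141, 141, 141, 142, 142, 141, 142, 141, 141, 141, 141]
t=13: [56, 56, 56, 56, 55, 55, 56, 55, 56, 56, 56, 56]
t=14: [167, 167, 167, 167, 166, 166, 167, 166, 167, 167, 167, 167]
t=15: [20, 20, 20, 20, 19, 19, 20, 19, 20, 20, 20, 20]
t=16: [59, 59, 59, 59, 58, 58, 59, 58, 59, 59, 59, 59]
t=17: [176, 176, 176, 176, 175, 175, 176, 175, 176, 176, 176, 176]
t=18: [47, 47, 47, 47, 46, 46, 47, 46, 47, 47, 47, 47]
t=19: [140, 140, 140, 140, 139, 139, 140, 139, 140, 140, 140, 140]
t=20: [60, 60, 60, 60, 61, 61, 60, 61, 60, 60, 60, 60]
t=21: [180, 180, 180, 180, 181, 181, 180, 181, 180, 180, 180, 180]
t=22: [60, 60, 60, 60, 61, 61, 60, 61, 60, 60, 60, 60]

Answer: a_11(534) = 60
Key observation: The state at step 20, [60, 60, 60, 60, 61, 61, 60, 61, 60, 60, 60, 60], reappears at step 22: the system is in a cycle of period 2 from step 20 on.  Therefore the state at step 534 equals the state at step 20 + ((534 - 20) mod 2) = 20, which is [60, 60, 60, 60, 61, 61, 60, 61, 60, 60, 60, 60].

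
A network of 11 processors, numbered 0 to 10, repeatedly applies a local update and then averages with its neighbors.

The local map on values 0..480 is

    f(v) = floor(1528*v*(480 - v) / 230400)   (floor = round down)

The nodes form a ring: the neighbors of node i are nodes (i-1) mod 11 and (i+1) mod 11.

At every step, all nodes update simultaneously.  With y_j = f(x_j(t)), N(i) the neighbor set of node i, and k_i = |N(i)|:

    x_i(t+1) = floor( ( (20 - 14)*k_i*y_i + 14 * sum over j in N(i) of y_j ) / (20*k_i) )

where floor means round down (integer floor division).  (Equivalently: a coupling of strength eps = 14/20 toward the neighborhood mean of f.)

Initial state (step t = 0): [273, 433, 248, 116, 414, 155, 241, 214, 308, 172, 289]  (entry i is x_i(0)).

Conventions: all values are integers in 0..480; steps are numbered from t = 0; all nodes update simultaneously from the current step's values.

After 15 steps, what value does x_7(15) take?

Simulating step by step:
t=0: [273, 433, 248, 116, 414, 155, 241, 214, 308, 172, 289]
t=1: [287, 304, 259, 280, 269, 296, 363, 369, 360, 356, 363]
t=2: [332, 367, 367, 375, 369, 338, 305, 279, 282, 286, 314]
t=3: [314, 292, 270, 269, 283, 313, 347, 364, 369, 360, 345]
t=4: [338, 361, 371, 373, 363, 340, 310, 285, 279, 288, 313]
t=5: [315, 290, 272, 271, 286, 315, 343, 362, 368, 360, 343]
t=6: [339, 361, 371, 372, 361, 340, 312, 289, 281, 290, 313]
t=7: [315, 289, 272, 273, 288, 315, 342, 360, 366, 360, 342]
t=8: [340, 361, 371, 371, 361, 340, 314, 291, 283, 291, 314]
t=9: [314, 289, 273, 273, 289, 314, 341, 359, 365, 359, 341]
t=10: [341, 361, 371, 371, 361, 341, 315, 293, 285, 293, 315]
t=11: [314, 288, 273, 273, 288, 314, 340, 358, 364, 358, 340]
t=12: [341, 361, 371, 371, 361, 341, 316, 294, 286, 294, 316]
t=13: [313, 288, 273, 273, 288, 313, 339, 357, 363, 357, 339]
t=14: [342, 361, 371, 371, 361, 342, 318, 296, 288, 296, 318]
t=15: [312, 288, 273, 273, 288, 312, 338, 355, 362, 355, 338]

Answer: x_7(15) = 355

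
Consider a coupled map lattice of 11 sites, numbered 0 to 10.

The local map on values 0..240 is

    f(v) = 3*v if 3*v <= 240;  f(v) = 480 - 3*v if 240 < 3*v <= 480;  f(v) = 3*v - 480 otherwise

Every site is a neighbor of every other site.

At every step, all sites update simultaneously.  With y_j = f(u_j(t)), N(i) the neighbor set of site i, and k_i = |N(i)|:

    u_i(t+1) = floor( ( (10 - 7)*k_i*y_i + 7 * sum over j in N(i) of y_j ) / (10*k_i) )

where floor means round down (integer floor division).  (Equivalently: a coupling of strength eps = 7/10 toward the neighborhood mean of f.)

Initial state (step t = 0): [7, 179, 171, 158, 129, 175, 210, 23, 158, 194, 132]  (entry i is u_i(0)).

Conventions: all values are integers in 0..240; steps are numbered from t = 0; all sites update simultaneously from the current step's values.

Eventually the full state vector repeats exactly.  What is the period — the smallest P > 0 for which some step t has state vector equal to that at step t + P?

Simulating step by step:
t=0: [7, 179, 171, 158, 129, 175, 210, 23, 158, 194, 132]
t=1: [51, 59, 54, 48, 68, 56, 81, 62, 48, 70, 65]
t=2: [173, 179, 175, 171, 185, 177, 193, 181, 171, 186, 183]
t=3: [53, 58, 55, 52, 62, 56, 67, 59, 52, 62, 60]
t=4: [170, 173, 171, 169, 176, 172, 179, 174, 169, 176, 174]
t=5: [36, 39, 37, 36, 41, 38, 43, 39, 36, 41, 39]
t=6: [114, 116, 114, 114, 117, 115, 118, 116, 114, 117, 116]
t=7: [134, 133, 134, 134, 132, 133, 131, 133, 134, 132, 133]
t=8: [80, 81, 80, 80, 81, 81, 82, 81, 80, 81, 81]
t=9: [238, 237, 238, 238, 237, 237, 236, 237, 238, 237, 237]
t=10: [232, 231, 232, 232, 231, 231, 230, 231, 232, 231, 231]
t=11: [214, 213, 214, 214, 213, 213, 212, 213, 214, 213, 213]
t=12: [160, 159, 160, 160, 159, 159, 158, 159, 160, 159, 159]
t=13: [1, 2, 1, 1, 2, 2, 3, 2, 1, 2, 2]
t=14: [4, 5, 4, 4, 5, 5, 6, 5, 4, 5, 5]
t=15: [13, 14, 13, 13, 14, 14, 15, 14, 13, 14, 14]
t=16: [40, 41, 40, 40, 41, 41, 42, 41, 40, 41, 41]
t=17: [121, 122, 121, 121, 122, 122, 123, 122, 121, 122, 122]
t=18: [115, 114, 115, 115, 114, 114, 113, 114, 115, 114, 114]
t=19: [136, 137, 136, 136, 137, 137, 138, 137, 136, 137, 137]
t=20: [70, 69, 70, 70, 69, 69, 68, 69, 70, 69, 69]
t=21: [208, 207, 208, 208, 207, 207, 206, 207, 208, 207, 207]
t=22: [142, 141, 142, 142, 141, 141, 140, 141, 142, 141, 141]
t=23: [55, 56, 55, 55, 56, 56, 57, 56, 55, 56, 56]
t=24: [166, 167, 166, 166, 167, 167, 168, 167, 166, 167, 167]
t=25: [19, 20, 19, 19, 20, 20, 21, 20, 19, 20, 20]
t=26: [58, 59, 58, 58, 59, 59, 60, 59, 58, 59, 59]
t=27: [175, 176, 175, 175, 176, 176, 177, 176, 175, 176, 176]
t=28: [46, 47, 46, 46, 47, 47, 48, 47, 46, 47, 47]
t=29: [139, 140, 139, 139, 140, 140, 141, 140, 139, 140, 140]
t=30: [61, 60, 61, 61, 60, 60, 59, 60, 61, 60, 60]
t=31: [181, 180, 181, 181, 180, 180, 179, 180, 181, 180, 180]
t=32: [61, 60, 61, 61, 60, 60, 59, 60, 61, 60, 60]

Answer: 2
Key observation: The state at step 30, [61, 60, 61, 61, 60, 60, 59, 60, 61, 60, 60], reappears at step 32 — and no state repeats earlier — so the cycle the system enters has period 2.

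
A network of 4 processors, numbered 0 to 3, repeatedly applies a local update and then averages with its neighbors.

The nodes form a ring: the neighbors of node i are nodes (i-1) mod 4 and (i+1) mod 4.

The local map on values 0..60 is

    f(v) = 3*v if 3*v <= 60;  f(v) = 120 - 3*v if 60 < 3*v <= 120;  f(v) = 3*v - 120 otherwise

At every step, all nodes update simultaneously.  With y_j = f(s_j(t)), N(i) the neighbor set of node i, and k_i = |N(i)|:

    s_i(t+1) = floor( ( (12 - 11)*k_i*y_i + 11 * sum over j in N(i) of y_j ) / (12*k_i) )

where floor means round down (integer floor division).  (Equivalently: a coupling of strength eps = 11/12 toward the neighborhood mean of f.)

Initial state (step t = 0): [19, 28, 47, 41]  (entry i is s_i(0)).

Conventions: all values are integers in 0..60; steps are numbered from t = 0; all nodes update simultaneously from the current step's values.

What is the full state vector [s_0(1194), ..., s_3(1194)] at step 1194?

Simulating step by step:
t=0: [19, 28, 47, 41]
t=1: [22, 38, 19, 36]
t=2: [12, 51, 13, 51]
t=3: [33, 37, 33, 37]
t=4: [10, 20, 10, 20]
t=5: [57, 32, 57, 32]
t=6: [26, 48, 26, 48]
t=7: [25, 40, 25, 40]
t=8: [3, 41, 3, 41]
t=9: [3, 8, 3, 8]
t=10: [22, 10, 22, 10]
t=11: [32, 52, 32, 52]
t=12: [35, 25, 35, 25]
t=13: [42, 17, 42, 17]
t=14: [47, 9, 47, 9]
t=15: [26, 21, 26, 21]
t=16: [55, 43, 55, 43]
t=17: [12, 42, 12, 42]
t=18: [8, 33, 8, 33]
t=19: [21, 23, 21, 23]
t=20: [51, 56, 51, 56]
t=21: [46, 34, 46, 34]
t=22: [18, 18, 18, 18]
t=23: [54, 54, 54, 54]
t=24: [42, 42, 42, 42]
t=25: [6, 6, 6, 6]
t=26: [18, 18, 18, 18]

Answer: [18, 18, 18, 18]
Key observation: The state at step 22, [18, 18, 18, 18], reappears at step 26: the system is in a cycle of period 4 from step 22 on.  Therefore the state at step 1194 equals the state at step 22 + ((1194 - 22) mod 4) = 22, which is [18, 18, 18, 18].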